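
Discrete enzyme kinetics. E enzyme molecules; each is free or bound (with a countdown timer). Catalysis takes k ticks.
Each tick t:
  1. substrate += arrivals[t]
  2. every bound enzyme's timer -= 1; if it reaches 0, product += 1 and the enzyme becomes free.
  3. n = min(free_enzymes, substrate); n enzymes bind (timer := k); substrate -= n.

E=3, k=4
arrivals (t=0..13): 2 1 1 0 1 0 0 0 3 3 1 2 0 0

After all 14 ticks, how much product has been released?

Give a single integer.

t=0: arr=2 -> substrate=0 bound=2 product=0
t=1: arr=1 -> substrate=0 bound=3 product=0
t=2: arr=1 -> substrate=1 bound=3 product=0
t=3: arr=0 -> substrate=1 bound=3 product=0
t=4: arr=1 -> substrate=0 bound=3 product=2
t=5: arr=0 -> substrate=0 bound=2 product=3
t=6: arr=0 -> substrate=0 bound=2 product=3
t=7: arr=0 -> substrate=0 bound=2 product=3
t=8: arr=3 -> substrate=0 bound=3 product=5
t=9: arr=3 -> substrate=3 bound=3 product=5
t=10: arr=1 -> substrate=4 bound=3 product=5
t=11: arr=2 -> substrate=6 bound=3 product=5
t=12: arr=0 -> substrate=3 bound=3 product=8
t=13: arr=0 -> substrate=3 bound=3 product=8

Answer: 8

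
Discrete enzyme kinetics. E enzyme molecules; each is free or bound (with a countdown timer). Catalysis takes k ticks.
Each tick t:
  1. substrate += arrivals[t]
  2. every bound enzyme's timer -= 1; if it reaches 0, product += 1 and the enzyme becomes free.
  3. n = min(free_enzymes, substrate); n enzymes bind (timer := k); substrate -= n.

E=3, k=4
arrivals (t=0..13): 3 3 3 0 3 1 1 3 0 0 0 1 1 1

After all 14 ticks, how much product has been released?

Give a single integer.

t=0: arr=3 -> substrate=0 bound=3 product=0
t=1: arr=3 -> substrate=3 bound=3 product=0
t=2: arr=3 -> substrate=6 bound=3 product=0
t=3: arr=0 -> substrate=6 bound=3 product=0
t=4: arr=3 -> substrate=6 bound=3 product=3
t=5: arr=1 -> substrate=7 bound=3 product=3
t=6: arr=1 -> substrate=8 bound=3 product=3
t=7: arr=3 -> substrate=11 bound=3 product=3
t=8: arr=0 -> substrate=8 bound=3 product=6
t=9: arr=0 -> substrate=8 bound=3 product=6
t=10: arr=0 -> substrate=8 bound=3 product=6
t=11: arr=1 -> substrate=9 bound=3 product=6
t=12: arr=1 -> substrate=7 bound=3 product=9
t=13: arr=1 -> substrate=8 bound=3 product=9

Answer: 9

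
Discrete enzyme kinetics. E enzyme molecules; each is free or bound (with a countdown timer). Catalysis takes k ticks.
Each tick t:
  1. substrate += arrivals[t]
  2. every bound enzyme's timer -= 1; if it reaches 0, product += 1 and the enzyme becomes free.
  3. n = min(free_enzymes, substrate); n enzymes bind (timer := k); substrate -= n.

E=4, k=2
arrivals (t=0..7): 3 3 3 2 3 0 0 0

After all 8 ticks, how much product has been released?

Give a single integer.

Answer: 12

Derivation:
t=0: arr=3 -> substrate=0 bound=3 product=0
t=1: arr=3 -> substrate=2 bound=4 product=0
t=2: arr=3 -> substrate=2 bound=4 product=3
t=3: arr=2 -> substrate=3 bound=4 product=4
t=4: arr=3 -> substrate=3 bound=4 product=7
t=5: arr=0 -> substrate=2 bound=4 product=8
t=6: arr=0 -> substrate=0 bound=3 product=11
t=7: arr=0 -> substrate=0 bound=2 product=12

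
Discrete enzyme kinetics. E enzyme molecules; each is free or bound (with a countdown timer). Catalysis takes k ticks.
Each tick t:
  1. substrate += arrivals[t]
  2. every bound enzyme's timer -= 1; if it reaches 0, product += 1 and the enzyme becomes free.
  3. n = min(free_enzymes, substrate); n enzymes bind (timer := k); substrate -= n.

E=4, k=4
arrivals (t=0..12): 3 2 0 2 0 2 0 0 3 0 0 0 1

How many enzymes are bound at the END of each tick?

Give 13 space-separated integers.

Answer: 3 4 4 4 4 4 4 4 4 4 4 4 2

Derivation:
t=0: arr=3 -> substrate=0 bound=3 product=0
t=1: arr=2 -> substrate=1 bound=4 product=0
t=2: arr=0 -> substrate=1 bound=4 product=0
t=3: arr=2 -> substrate=3 bound=4 product=0
t=4: arr=0 -> substrate=0 bound=4 product=3
t=5: arr=2 -> substrate=1 bound=4 product=4
t=6: arr=0 -> substrate=1 bound=4 product=4
t=7: arr=0 -> substrate=1 bound=4 product=4
t=8: arr=3 -> substrate=1 bound=4 product=7
t=9: arr=0 -> substrate=0 bound=4 product=8
t=10: arr=0 -> substrate=0 bound=4 product=8
t=11: arr=0 -> substrate=0 bound=4 product=8
t=12: arr=1 -> substrate=0 bound=2 product=11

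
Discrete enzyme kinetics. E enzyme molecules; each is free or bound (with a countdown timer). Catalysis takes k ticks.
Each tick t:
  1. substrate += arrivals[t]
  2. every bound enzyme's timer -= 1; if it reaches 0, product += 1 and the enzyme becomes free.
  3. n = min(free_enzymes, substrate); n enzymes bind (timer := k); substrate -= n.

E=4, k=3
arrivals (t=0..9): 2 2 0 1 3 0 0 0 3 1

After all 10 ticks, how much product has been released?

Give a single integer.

Answer: 8

Derivation:
t=0: arr=2 -> substrate=0 bound=2 product=0
t=1: arr=2 -> substrate=0 bound=4 product=0
t=2: arr=0 -> substrate=0 bound=4 product=0
t=3: arr=1 -> substrate=0 bound=3 product=2
t=4: arr=3 -> substrate=0 bound=4 product=4
t=5: arr=0 -> substrate=0 bound=4 product=4
t=6: arr=0 -> substrate=0 bound=3 product=5
t=7: arr=0 -> substrate=0 bound=0 product=8
t=8: arr=3 -> substrate=0 bound=3 product=8
t=9: arr=1 -> substrate=0 bound=4 product=8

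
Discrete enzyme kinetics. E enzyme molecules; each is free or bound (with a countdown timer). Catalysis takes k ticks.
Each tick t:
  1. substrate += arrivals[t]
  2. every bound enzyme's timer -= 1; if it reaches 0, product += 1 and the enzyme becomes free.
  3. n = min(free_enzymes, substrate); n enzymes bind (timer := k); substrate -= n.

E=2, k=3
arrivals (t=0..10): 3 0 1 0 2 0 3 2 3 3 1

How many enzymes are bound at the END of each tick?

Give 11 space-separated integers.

Answer: 2 2 2 2 2 2 2 2 2 2 2

Derivation:
t=0: arr=3 -> substrate=1 bound=2 product=0
t=1: arr=0 -> substrate=1 bound=2 product=0
t=2: arr=1 -> substrate=2 bound=2 product=0
t=3: arr=0 -> substrate=0 bound=2 product=2
t=4: arr=2 -> substrate=2 bound=2 product=2
t=5: arr=0 -> substrate=2 bound=2 product=2
t=6: arr=3 -> substrate=3 bound=2 product=4
t=7: arr=2 -> substrate=5 bound=2 product=4
t=8: arr=3 -> substrate=8 bound=2 product=4
t=9: arr=3 -> substrate=9 bound=2 product=6
t=10: arr=1 -> substrate=10 bound=2 product=6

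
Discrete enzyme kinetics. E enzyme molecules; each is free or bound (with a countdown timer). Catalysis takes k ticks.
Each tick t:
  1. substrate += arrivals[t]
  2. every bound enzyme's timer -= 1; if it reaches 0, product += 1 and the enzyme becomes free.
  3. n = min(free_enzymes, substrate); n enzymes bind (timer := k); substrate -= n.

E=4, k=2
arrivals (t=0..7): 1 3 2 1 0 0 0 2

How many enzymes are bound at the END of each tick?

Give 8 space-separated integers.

t=0: arr=1 -> substrate=0 bound=1 product=0
t=1: arr=3 -> substrate=0 bound=4 product=0
t=2: arr=2 -> substrate=1 bound=4 product=1
t=3: arr=1 -> substrate=0 bound=3 product=4
t=4: arr=0 -> substrate=0 bound=2 product=5
t=5: arr=0 -> substrate=0 bound=0 product=7
t=6: arr=0 -> substrate=0 bound=0 product=7
t=7: arr=2 -> substrate=0 bound=2 product=7

Answer: 1 4 4 3 2 0 0 2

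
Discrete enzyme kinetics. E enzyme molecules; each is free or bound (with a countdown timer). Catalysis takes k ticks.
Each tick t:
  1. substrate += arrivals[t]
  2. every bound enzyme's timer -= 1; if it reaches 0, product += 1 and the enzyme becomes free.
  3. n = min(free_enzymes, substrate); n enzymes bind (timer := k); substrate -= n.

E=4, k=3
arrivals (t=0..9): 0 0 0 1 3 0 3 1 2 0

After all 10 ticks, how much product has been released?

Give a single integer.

t=0: arr=0 -> substrate=0 bound=0 product=0
t=1: arr=0 -> substrate=0 bound=0 product=0
t=2: arr=0 -> substrate=0 bound=0 product=0
t=3: arr=1 -> substrate=0 bound=1 product=0
t=4: arr=3 -> substrate=0 bound=4 product=0
t=5: arr=0 -> substrate=0 bound=4 product=0
t=6: arr=3 -> substrate=2 bound=4 product=1
t=7: arr=1 -> substrate=0 bound=4 product=4
t=8: arr=2 -> substrate=2 bound=4 product=4
t=9: arr=0 -> substrate=1 bound=4 product=5

Answer: 5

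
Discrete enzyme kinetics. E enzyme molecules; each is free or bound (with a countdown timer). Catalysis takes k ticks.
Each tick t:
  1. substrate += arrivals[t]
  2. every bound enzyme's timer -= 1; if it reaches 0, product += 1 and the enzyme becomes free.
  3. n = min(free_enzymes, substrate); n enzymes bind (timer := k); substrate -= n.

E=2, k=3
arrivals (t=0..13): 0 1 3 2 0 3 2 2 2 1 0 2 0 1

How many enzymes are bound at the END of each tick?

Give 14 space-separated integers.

Answer: 0 1 2 2 2 2 2 2 2 2 2 2 2 2

Derivation:
t=0: arr=0 -> substrate=0 bound=0 product=0
t=1: arr=1 -> substrate=0 bound=1 product=0
t=2: arr=3 -> substrate=2 bound=2 product=0
t=3: arr=2 -> substrate=4 bound=2 product=0
t=4: arr=0 -> substrate=3 bound=2 product=1
t=5: arr=3 -> substrate=5 bound=2 product=2
t=6: arr=2 -> substrate=7 bound=2 product=2
t=7: arr=2 -> substrate=8 bound=2 product=3
t=8: arr=2 -> substrate=9 bound=2 product=4
t=9: arr=1 -> substrate=10 bound=2 product=4
t=10: arr=0 -> substrate=9 bound=2 product=5
t=11: arr=2 -> substrate=10 bound=2 product=6
t=12: arr=0 -> substrate=10 bound=2 product=6
t=13: arr=1 -> substrate=10 bound=2 product=7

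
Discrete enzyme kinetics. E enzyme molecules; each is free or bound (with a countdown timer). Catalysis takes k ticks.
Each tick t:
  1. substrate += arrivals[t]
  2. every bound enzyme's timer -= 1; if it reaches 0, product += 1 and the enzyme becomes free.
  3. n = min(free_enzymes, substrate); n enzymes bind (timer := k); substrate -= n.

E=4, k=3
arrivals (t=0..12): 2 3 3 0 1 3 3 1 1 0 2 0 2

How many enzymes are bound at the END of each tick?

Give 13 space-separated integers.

t=0: arr=2 -> substrate=0 bound=2 product=0
t=1: arr=3 -> substrate=1 bound=4 product=0
t=2: arr=3 -> substrate=4 bound=4 product=0
t=3: arr=0 -> substrate=2 bound=4 product=2
t=4: arr=1 -> substrate=1 bound=4 product=4
t=5: arr=3 -> substrate=4 bound=4 product=4
t=6: arr=3 -> substrate=5 bound=4 product=6
t=7: arr=1 -> substrate=4 bound=4 product=8
t=8: arr=1 -> substrate=5 bound=4 product=8
t=9: arr=0 -> substrate=3 bound=4 product=10
t=10: arr=2 -> substrate=3 bound=4 product=12
t=11: arr=0 -> substrate=3 bound=4 product=12
t=12: arr=2 -> substrate=3 bound=4 product=14

Answer: 2 4 4 4 4 4 4 4 4 4 4 4 4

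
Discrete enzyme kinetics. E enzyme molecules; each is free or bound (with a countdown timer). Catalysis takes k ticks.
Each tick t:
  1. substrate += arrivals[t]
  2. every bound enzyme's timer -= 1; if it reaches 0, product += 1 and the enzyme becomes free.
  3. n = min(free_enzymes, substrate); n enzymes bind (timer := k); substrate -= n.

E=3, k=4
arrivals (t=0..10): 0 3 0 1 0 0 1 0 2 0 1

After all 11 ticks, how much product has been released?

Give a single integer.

t=0: arr=0 -> substrate=0 bound=0 product=0
t=1: arr=3 -> substrate=0 bound=3 product=0
t=2: arr=0 -> substrate=0 bound=3 product=0
t=3: arr=1 -> substrate=1 bound=3 product=0
t=4: arr=0 -> substrate=1 bound=3 product=0
t=5: arr=0 -> substrate=0 bound=1 product=3
t=6: arr=1 -> substrate=0 bound=2 product=3
t=7: arr=0 -> substrate=0 bound=2 product=3
t=8: arr=2 -> substrate=1 bound=3 product=3
t=9: arr=0 -> substrate=0 bound=3 product=4
t=10: arr=1 -> substrate=0 bound=3 product=5

Answer: 5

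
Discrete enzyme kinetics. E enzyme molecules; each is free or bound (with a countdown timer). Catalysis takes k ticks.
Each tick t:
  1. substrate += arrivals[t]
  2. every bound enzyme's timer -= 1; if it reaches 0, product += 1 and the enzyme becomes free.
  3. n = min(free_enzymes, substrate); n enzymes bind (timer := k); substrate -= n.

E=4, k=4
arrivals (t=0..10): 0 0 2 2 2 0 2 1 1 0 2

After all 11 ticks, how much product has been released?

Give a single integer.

t=0: arr=0 -> substrate=0 bound=0 product=0
t=1: arr=0 -> substrate=0 bound=0 product=0
t=2: arr=2 -> substrate=0 bound=2 product=0
t=3: arr=2 -> substrate=0 bound=4 product=0
t=4: arr=2 -> substrate=2 bound=4 product=0
t=5: arr=0 -> substrate=2 bound=4 product=0
t=6: arr=2 -> substrate=2 bound=4 product=2
t=7: arr=1 -> substrate=1 bound=4 product=4
t=8: arr=1 -> substrate=2 bound=4 product=4
t=9: arr=0 -> substrate=2 bound=4 product=4
t=10: arr=2 -> substrate=2 bound=4 product=6

Answer: 6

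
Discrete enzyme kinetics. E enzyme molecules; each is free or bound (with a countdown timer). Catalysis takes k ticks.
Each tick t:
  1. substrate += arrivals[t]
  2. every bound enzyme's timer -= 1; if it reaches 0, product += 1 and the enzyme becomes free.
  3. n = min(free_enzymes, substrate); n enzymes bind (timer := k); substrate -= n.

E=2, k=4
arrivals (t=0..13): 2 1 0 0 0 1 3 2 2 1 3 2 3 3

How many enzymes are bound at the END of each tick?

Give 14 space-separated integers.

t=0: arr=2 -> substrate=0 bound=2 product=0
t=1: arr=1 -> substrate=1 bound=2 product=0
t=2: arr=0 -> substrate=1 bound=2 product=0
t=3: arr=0 -> substrate=1 bound=2 product=0
t=4: arr=0 -> substrate=0 bound=1 product=2
t=5: arr=1 -> substrate=0 bound=2 product=2
t=6: arr=3 -> substrate=3 bound=2 product=2
t=7: arr=2 -> substrate=5 bound=2 product=2
t=8: arr=2 -> substrate=6 bound=2 product=3
t=9: arr=1 -> substrate=6 bound=2 product=4
t=10: arr=3 -> substrate=9 bound=2 product=4
t=11: arr=2 -> substrate=11 bound=2 product=4
t=12: arr=3 -> substrate=13 bound=2 product=5
t=13: arr=3 -> substrate=15 bound=2 product=6

Answer: 2 2 2 2 1 2 2 2 2 2 2 2 2 2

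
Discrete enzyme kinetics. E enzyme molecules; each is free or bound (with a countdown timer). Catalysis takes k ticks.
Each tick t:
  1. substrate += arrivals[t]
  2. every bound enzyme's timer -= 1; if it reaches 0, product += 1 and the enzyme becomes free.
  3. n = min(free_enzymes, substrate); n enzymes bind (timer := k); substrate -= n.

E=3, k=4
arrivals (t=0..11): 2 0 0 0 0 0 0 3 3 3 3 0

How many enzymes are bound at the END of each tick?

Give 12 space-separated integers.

Answer: 2 2 2 2 0 0 0 3 3 3 3 3

Derivation:
t=0: arr=2 -> substrate=0 bound=2 product=0
t=1: arr=0 -> substrate=0 bound=2 product=0
t=2: arr=0 -> substrate=0 bound=2 product=0
t=3: arr=0 -> substrate=0 bound=2 product=0
t=4: arr=0 -> substrate=0 bound=0 product=2
t=5: arr=0 -> substrate=0 bound=0 product=2
t=6: arr=0 -> substrate=0 bound=0 product=2
t=7: arr=3 -> substrate=0 bound=3 product=2
t=8: arr=3 -> substrate=3 bound=3 product=2
t=9: arr=3 -> substrate=6 bound=3 product=2
t=10: arr=3 -> substrate=9 bound=3 product=2
t=11: arr=0 -> substrate=6 bound=3 product=5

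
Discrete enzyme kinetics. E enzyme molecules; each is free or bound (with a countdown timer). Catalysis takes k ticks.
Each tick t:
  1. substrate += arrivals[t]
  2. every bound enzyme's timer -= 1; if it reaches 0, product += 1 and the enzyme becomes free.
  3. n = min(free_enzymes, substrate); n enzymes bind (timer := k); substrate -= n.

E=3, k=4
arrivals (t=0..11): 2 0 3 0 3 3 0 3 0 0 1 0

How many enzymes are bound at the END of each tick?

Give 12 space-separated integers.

Answer: 2 2 3 3 3 3 3 3 3 3 3 3

Derivation:
t=0: arr=2 -> substrate=0 bound=2 product=0
t=1: arr=0 -> substrate=0 bound=2 product=0
t=2: arr=3 -> substrate=2 bound=3 product=0
t=3: arr=0 -> substrate=2 bound=3 product=0
t=4: arr=3 -> substrate=3 bound=3 product=2
t=5: arr=3 -> substrate=6 bound=3 product=2
t=6: arr=0 -> substrate=5 bound=3 product=3
t=7: arr=3 -> substrate=8 bound=3 product=3
t=8: arr=0 -> substrate=6 bound=3 product=5
t=9: arr=0 -> substrate=6 bound=3 product=5
t=10: arr=1 -> substrate=6 bound=3 product=6
t=11: arr=0 -> substrate=6 bound=3 product=6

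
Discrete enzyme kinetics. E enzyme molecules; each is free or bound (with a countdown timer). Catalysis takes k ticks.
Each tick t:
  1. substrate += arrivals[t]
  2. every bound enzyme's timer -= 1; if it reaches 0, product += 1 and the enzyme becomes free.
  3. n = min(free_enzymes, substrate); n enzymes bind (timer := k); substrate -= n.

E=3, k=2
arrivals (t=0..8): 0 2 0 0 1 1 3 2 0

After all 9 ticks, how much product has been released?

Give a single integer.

Answer: 6

Derivation:
t=0: arr=0 -> substrate=0 bound=0 product=0
t=1: arr=2 -> substrate=0 bound=2 product=0
t=2: arr=0 -> substrate=0 bound=2 product=0
t=3: arr=0 -> substrate=0 bound=0 product=2
t=4: arr=1 -> substrate=0 bound=1 product=2
t=5: arr=1 -> substrate=0 bound=2 product=2
t=6: arr=3 -> substrate=1 bound=3 product=3
t=7: arr=2 -> substrate=2 bound=3 product=4
t=8: arr=0 -> substrate=0 bound=3 product=6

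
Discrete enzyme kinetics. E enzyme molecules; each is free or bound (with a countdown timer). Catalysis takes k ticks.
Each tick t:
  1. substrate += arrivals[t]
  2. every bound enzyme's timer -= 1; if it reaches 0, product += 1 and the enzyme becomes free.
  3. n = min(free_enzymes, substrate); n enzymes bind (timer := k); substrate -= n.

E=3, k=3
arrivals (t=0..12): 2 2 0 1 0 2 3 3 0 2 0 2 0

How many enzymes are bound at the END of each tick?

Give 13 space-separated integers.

Answer: 2 3 3 3 2 3 3 3 3 3 3 3 3

Derivation:
t=0: arr=2 -> substrate=0 bound=2 product=0
t=1: arr=2 -> substrate=1 bound=3 product=0
t=2: arr=0 -> substrate=1 bound=3 product=0
t=3: arr=1 -> substrate=0 bound=3 product=2
t=4: arr=0 -> substrate=0 bound=2 product=3
t=5: arr=2 -> substrate=1 bound=3 product=3
t=6: arr=3 -> substrate=2 bound=3 product=5
t=7: arr=3 -> substrate=5 bound=3 product=5
t=8: arr=0 -> substrate=4 bound=3 product=6
t=9: arr=2 -> substrate=4 bound=3 product=8
t=10: arr=0 -> substrate=4 bound=3 product=8
t=11: arr=2 -> substrate=5 bound=3 product=9
t=12: arr=0 -> substrate=3 bound=3 product=11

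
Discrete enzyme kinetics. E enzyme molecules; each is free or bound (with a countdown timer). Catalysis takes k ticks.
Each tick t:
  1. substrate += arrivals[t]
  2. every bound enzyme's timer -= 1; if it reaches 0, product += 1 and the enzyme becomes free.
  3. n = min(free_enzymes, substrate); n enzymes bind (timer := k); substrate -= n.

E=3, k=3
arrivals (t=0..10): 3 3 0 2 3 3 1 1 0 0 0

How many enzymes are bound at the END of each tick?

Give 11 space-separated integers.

Answer: 3 3 3 3 3 3 3 3 3 3 3

Derivation:
t=0: arr=3 -> substrate=0 bound=3 product=0
t=1: arr=3 -> substrate=3 bound=3 product=0
t=2: arr=0 -> substrate=3 bound=3 product=0
t=3: arr=2 -> substrate=2 bound=3 product=3
t=4: arr=3 -> substrate=5 bound=3 product=3
t=5: arr=3 -> substrate=8 bound=3 product=3
t=6: arr=1 -> substrate=6 bound=3 product=6
t=7: arr=1 -> substrate=7 bound=3 product=6
t=8: arr=0 -> substrate=7 bound=3 product=6
t=9: arr=0 -> substrate=4 bound=3 product=9
t=10: arr=0 -> substrate=4 bound=3 product=9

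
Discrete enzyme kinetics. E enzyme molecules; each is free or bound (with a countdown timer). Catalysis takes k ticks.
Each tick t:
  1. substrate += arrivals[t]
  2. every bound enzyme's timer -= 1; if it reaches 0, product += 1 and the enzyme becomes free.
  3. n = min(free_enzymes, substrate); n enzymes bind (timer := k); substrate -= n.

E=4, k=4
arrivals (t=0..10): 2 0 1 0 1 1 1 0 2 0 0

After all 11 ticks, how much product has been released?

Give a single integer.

t=0: arr=2 -> substrate=0 bound=2 product=0
t=1: arr=0 -> substrate=0 bound=2 product=0
t=2: arr=1 -> substrate=0 bound=3 product=0
t=3: arr=0 -> substrate=0 bound=3 product=0
t=4: arr=1 -> substrate=0 bound=2 product=2
t=5: arr=1 -> substrate=0 bound=3 product=2
t=6: arr=1 -> substrate=0 bound=3 product=3
t=7: arr=0 -> substrate=0 bound=3 product=3
t=8: arr=2 -> substrate=0 bound=4 product=4
t=9: arr=0 -> substrate=0 bound=3 product=5
t=10: arr=0 -> substrate=0 bound=2 product=6

Answer: 6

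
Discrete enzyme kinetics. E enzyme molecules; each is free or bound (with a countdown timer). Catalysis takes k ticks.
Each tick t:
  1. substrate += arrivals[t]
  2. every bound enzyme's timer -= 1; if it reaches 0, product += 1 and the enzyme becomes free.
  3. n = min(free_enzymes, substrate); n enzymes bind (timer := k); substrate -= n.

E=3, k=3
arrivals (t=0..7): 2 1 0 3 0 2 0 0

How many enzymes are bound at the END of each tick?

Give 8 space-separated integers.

Answer: 2 3 3 3 3 3 3 2

Derivation:
t=0: arr=2 -> substrate=0 bound=2 product=0
t=1: arr=1 -> substrate=0 bound=3 product=0
t=2: arr=0 -> substrate=0 bound=3 product=0
t=3: arr=3 -> substrate=1 bound=3 product=2
t=4: arr=0 -> substrate=0 bound=3 product=3
t=5: arr=2 -> substrate=2 bound=3 product=3
t=6: arr=0 -> substrate=0 bound=3 product=5
t=7: arr=0 -> substrate=0 bound=2 product=6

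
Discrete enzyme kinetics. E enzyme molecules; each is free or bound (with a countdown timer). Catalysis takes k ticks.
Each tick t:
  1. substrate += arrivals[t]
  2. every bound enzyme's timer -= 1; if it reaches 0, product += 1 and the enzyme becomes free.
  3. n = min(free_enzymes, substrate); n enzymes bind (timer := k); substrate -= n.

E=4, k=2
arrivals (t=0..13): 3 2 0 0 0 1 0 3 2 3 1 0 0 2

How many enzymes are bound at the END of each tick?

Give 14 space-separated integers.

t=0: arr=3 -> substrate=0 bound=3 product=0
t=1: arr=2 -> substrate=1 bound=4 product=0
t=2: arr=0 -> substrate=0 bound=2 product=3
t=3: arr=0 -> substrate=0 bound=1 product=4
t=4: arr=0 -> substrate=0 bound=0 product=5
t=5: arr=1 -> substrate=0 bound=1 product=5
t=6: arr=0 -> substrate=0 bound=1 product=5
t=7: arr=3 -> substrate=0 bound=3 product=6
t=8: arr=2 -> substrate=1 bound=4 product=6
t=9: arr=3 -> substrate=1 bound=4 product=9
t=10: arr=1 -> substrate=1 bound=4 product=10
t=11: arr=0 -> substrate=0 bound=2 product=13
t=12: arr=0 -> substrate=0 bound=1 product=14
t=13: arr=2 -> substrate=0 bound=2 product=15

Answer: 3 4 2 1 0 1 1 3 4 4 4 2 1 2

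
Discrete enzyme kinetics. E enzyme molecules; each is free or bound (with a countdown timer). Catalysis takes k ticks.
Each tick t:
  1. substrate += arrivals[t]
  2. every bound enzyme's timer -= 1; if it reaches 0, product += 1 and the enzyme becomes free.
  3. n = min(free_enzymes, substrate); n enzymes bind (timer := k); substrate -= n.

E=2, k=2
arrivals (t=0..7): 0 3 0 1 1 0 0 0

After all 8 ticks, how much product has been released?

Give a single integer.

t=0: arr=0 -> substrate=0 bound=0 product=0
t=1: arr=3 -> substrate=1 bound=2 product=0
t=2: arr=0 -> substrate=1 bound=2 product=0
t=3: arr=1 -> substrate=0 bound=2 product=2
t=4: arr=1 -> substrate=1 bound=2 product=2
t=5: arr=0 -> substrate=0 bound=1 product=4
t=6: arr=0 -> substrate=0 bound=1 product=4
t=7: arr=0 -> substrate=0 bound=0 product=5

Answer: 5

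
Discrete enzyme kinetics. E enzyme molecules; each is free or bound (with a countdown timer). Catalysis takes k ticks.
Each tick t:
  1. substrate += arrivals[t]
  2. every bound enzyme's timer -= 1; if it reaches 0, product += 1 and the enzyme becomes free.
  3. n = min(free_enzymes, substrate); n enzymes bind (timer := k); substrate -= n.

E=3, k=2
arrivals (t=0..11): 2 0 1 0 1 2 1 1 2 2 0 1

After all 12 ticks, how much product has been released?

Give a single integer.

t=0: arr=2 -> substrate=0 bound=2 product=0
t=1: arr=0 -> substrate=0 bound=2 product=0
t=2: arr=1 -> substrate=0 bound=1 product=2
t=3: arr=0 -> substrate=0 bound=1 product=2
t=4: arr=1 -> substrate=0 bound=1 product=3
t=5: arr=2 -> substrate=0 bound=3 product=3
t=6: arr=1 -> substrate=0 bound=3 product=4
t=7: arr=1 -> substrate=0 bound=2 product=6
t=8: arr=2 -> substrate=0 bound=3 product=7
t=9: arr=2 -> substrate=1 bound=3 product=8
t=10: arr=0 -> substrate=0 bound=2 product=10
t=11: arr=1 -> substrate=0 bound=2 product=11

Answer: 11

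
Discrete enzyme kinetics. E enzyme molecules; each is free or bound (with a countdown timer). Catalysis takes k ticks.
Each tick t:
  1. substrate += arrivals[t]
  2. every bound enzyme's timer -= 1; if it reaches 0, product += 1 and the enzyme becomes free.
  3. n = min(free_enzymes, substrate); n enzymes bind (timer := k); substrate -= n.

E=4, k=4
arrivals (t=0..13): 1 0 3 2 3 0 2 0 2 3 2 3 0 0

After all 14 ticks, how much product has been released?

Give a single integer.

t=0: arr=1 -> substrate=0 bound=1 product=0
t=1: arr=0 -> substrate=0 bound=1 product=0
t=2: arr=3 -> substrate=0 bound=4 product=0
t=3: arr=2 -> substrate=2 bound=4 product=0
t=4: arr=3 -> substrate=4 bound=4 product=1
t=5: arr=0 -> substrate=4 bound=4 product=1
t=6: arr=2 -> substrate=3 bound=4 product=4
t=7: arr=0 -> substrate=3 bound=4 product=4
t=8: arr=2 -> substrate=4 bound=4 product=5
t=9: arr=3 -> substrate=7 bound=4 product=5
t=10: arr=2 -> substrate=6 bound=4 product=8
t=11: arr=3 -> substrate=9 bound=4 product=8
t=12: arr=0 -> substrate=8 bound=4 product=9
t=13: arr=0 -> substrate=8 bound=4 product=9

Answer: 9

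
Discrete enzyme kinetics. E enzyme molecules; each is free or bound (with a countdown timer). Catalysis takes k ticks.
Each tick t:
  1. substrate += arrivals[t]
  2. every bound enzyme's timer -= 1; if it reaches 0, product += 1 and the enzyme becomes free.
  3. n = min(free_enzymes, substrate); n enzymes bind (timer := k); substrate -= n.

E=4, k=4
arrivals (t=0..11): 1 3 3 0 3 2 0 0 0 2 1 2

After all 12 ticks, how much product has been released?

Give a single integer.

Answer: 8

Derivation:
t=0: arr=1 -> substrate=0 bound=1 product=0
t=1: arr=3 -> substrate=0 bound=4 product=0
t=2: arr=3 -> substrate=3 bound=4 product=0
t=3: arr=0 -> substrate=3 bound=4 product=0
t=4: arr=3 -> substrate=5 bound=4 product=1
t=5: arr=2 -> substrate=4 bound=4 product=4
t=6: arr=0 -> substrate=4 bound=4 product=4
t=7: arr=0 -> substrate=4 bound=4 product=4
t=8: arr=0 -> substrate=3 bound=4 product=5
t=9: arr=2 -> substrate=2 bound=4 product=8
t=10: arr=1 -> substrate=3 bound=4 product=8
t=11: arr=2 -> substrate=5 bound=4 product=8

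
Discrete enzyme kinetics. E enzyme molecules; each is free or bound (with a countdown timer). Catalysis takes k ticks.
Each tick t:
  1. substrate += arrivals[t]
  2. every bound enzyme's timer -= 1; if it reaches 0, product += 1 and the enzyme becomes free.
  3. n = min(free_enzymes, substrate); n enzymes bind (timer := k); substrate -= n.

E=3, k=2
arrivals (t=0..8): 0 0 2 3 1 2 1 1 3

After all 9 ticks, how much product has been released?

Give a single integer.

Answer: 8

Derivation:
t=0: arr=0 -> substrate=0 bound=0 product=0
t=1: arr=0 -> substrate=0 bound=0 product=0
t=2: arr=2 -> substrate=0 bound=2 product=0
t=3: arr=3 -> substrate=2 bound=3 product=0
t=4: arr=1 -> substrate=1 bound=3 product=2
t=5: arr=2 -> substrate=2 bound=3 product=3
t=6: arr=1 -> substrate=1 bound=3 product=5
t=7: arr=1 -> substrate=1 bound=3 product=6
t=8: arr=3 -> substrate=2 bound=3 product=8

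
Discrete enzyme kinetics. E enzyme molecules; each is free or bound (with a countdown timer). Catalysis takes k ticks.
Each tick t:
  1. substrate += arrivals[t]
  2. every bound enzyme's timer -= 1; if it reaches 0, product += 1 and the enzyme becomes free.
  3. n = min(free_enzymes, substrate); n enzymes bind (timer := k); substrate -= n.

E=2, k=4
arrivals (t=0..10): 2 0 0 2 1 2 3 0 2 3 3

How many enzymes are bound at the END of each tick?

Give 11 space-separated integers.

Answer: 2 2 2 2 2 2 2 2 2 2 2

Derivation:
t=0: arr=2 -> substrate=0 bound=2 product=0
t=1: arr=0 -> substrate=0 bound=2 product=0
t=2: arr=0 -> substrate=0 bound=2 product=0
t=3: arr=2 -> substrate=2 bound=2 product=0
t=4: arr=1 -> substrate=1 bound=2 product=2
t=5: arr=2 -> substrate=3 bound=2 product=2
t=6: arr=3 -> substrate=6 bound=2 product=2
t=7: arr=0 -> substrate=6 bound=2 product=2
t=8: arr=2 -> substrate=6 bound=2 product=4
t=9: arr=3 -> substrate=9 bound=2 product=4
t=10: arr=3 -> substrate=12 bound=2 product=4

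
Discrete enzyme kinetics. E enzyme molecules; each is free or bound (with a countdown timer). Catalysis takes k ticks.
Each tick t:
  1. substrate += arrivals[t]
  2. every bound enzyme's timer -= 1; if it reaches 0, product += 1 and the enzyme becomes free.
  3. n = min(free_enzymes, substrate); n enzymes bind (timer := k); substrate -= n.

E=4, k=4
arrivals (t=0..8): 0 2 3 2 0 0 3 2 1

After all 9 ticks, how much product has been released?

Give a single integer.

Answer: 4

Derivation:
t=0: arr=0 -> substrate=0 bound=0 product=0
t=1: arr=2 -> substrate=0 bound=2 product=0
t=2: arr=3 -> substrate=1 bound=4 product=0
t=3: arr=2 -> substrate=3 bound=4 product=0
t=4: arr=0 -> substrate=3 bound=4 product=0
t=5: arr=0 -> substrate=1 bound=4 product=2
t=6: arr=3 -> substrate=2 bound=4 product=4
t=7: arr=2 -> substrate=4 bound=4 product=4
t=8: arr=1 -> substrate=5 bound=4 product=4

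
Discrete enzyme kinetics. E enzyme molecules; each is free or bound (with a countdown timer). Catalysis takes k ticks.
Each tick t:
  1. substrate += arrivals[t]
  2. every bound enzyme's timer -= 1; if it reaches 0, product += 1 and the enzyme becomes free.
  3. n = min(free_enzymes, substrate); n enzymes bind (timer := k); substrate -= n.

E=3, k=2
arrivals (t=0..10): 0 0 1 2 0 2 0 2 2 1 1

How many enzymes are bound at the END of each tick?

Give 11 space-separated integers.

t=0: arr=0 -> substrate=0 bound=0 product=0
t=1: arr=0 -> substrate=0 bound=0 product=0
t=2: arr=1 -> substrate=0 bound=1 product=0
t=3: arr=2 -> substrate=0 bound=3 product=0
t=4: arr=0 -> substrate=0 bound=2 product=1
t=5: arr=2 -> substrate=0 bound=2 product=3
t=6: arr=0 -> substrate=0 bound=2 product=3
t=7: arr=2 -> substrate=0 bound=2 product=5
t=8: arr=2 -> substrate=1 bound=3 product=5
t=9: arr=1 -> substrate=0 bound=3 product=7
t=10: arr=1 -> substrate=0 bound=3 product=8

Answer: 0 0 1 3 2 2 2 2 3 3 3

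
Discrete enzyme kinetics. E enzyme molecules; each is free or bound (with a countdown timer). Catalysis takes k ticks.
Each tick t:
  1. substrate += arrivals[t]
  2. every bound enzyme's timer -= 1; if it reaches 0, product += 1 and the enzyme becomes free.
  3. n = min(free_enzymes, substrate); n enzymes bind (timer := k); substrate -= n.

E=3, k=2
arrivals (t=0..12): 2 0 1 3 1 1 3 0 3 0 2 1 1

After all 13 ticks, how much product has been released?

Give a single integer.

t=0: arr=2 -> substrate=0 bound=2 product=0
t=1: arr=0 -> substrate=0 bound=2 product=0
t=2: arr=1 -> substrate=0 bound=1 product=2
t=3: arr=3 -> substrate=1 bound=3 product=2
t=4: arr=1 -> substrate=1 bound=3 product=3
t=5: arr=1 -> substrate=0 bound=3 product=5
t=6: arr=3 -> substrate=2 bound=3 product=6
t=7: arr=0 -> substrate=0 bound=3 product=8
t=8: arr=3 -> substrate=2 bound=3 product=9
t=9: arr=0 -> substrate=0 bound=3 product=11
t=10: arr=2 -> substrate=1 bound=3 product=12
t=11: arr=1 -> substrate=0 bound=3 product=14
t=12: arr=1 -> substrate=0 bound=3 product=15

Answer: 15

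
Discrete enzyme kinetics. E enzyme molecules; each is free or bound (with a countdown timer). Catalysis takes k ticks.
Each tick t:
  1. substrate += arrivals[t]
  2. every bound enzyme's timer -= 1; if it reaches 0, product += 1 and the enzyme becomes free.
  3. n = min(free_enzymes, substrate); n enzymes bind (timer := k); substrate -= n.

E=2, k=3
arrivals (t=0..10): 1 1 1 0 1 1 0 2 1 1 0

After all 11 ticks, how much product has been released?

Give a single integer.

Answer: 6

Derivation:
t=0: arr=1 -> substrate=0 bound=1 product=0
t=1: arr=1 -> substrate=0 bound=2 product=0
t=2: arr=1 -> substrate=1 bound=2 product=0
t=3: arr=0 -> substrate=0 bound=2 product=1
t=4: arr=1 -> substrate=0 bound=2 product=2
t=5: arr=1 -> substrate=1 bound=2 product=2
t=6: arr=0 -> substrate=0 bound=2 product=3
t=7: arr=2 -> substrate=1 bound=2 product=4
t=8: arr=1 -> substrate=2 bound=2 product=4
t=9: arr=1 -> substrate=2 bound=2 product=5
t=10: arr=0 -> substrate=1 bound=2 product=6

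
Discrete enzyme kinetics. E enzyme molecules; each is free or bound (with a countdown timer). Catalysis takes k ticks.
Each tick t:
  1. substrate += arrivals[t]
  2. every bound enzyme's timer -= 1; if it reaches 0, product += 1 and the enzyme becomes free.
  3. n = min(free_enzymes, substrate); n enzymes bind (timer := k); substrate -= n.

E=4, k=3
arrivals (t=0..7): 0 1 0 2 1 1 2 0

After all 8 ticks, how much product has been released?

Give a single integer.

Answer: 4

Derivation:
t=0: arr=0 -> substrate=0 bound=0 product=0
t=1: arr=1 -> substrate=0 bound=1 product=0
t=2: arr=0 -> substrate=0 bound=1 product=0
t=3: arr=2 -> substrate=0 bound=3 product=0
t=4: arr=1 -> substrate=0 bound=3 product=1
t=5: arr=1 -> substrate=0 bound=4 product=1
t=6: arr=2 -> substrate=0 bound=4 product=3
t=7: arr=0 -> substrate=0 bound=3 product=4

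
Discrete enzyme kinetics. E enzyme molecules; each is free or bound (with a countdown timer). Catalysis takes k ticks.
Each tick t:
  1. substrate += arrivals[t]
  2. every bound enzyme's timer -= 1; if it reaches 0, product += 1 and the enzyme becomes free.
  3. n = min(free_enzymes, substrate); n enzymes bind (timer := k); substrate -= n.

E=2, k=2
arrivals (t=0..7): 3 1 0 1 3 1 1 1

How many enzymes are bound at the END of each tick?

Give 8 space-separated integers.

t=0: arr=3 -> substrate=1 bound=2 product=0
t=1: arr=1 -> substrate=2 bound=2 product=0
t=2: arr=0 -> substrate=0 bound=2 product=2
t=3: arr=1 -> substrate=1 bound=2 product=2
t=4: arr=3 -> substrate=2 bound=2 product=4
t=5: arr=1 -> substrate=3 bound=2 product=4
t=6: arr=1 -> substrate=2 bound=2 product=6
t=7: arr=1 -> substrate=3 bound=2 product=6

Answer: 2 2 2 2 2 2 2 2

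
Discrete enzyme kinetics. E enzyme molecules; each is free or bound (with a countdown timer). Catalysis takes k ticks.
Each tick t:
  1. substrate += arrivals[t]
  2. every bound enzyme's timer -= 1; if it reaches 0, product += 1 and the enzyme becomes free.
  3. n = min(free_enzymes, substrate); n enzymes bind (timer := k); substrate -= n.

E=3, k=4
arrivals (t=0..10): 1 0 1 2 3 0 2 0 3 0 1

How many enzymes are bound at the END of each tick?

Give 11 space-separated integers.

t=0: arr=1 -> substrate=0 bound=1 product=0
t=1: arr=0 -> substrate=0 bound=1 product=0
t=2: arr=1 -> substrate=0 bound=2 product=0
t=3: arr=2 -> substrate=1 bound=3 product=0
t=4: arr=3 -> substrate=3 bound=3 product=1
t=5: arr=0 -> substrate=3 bound=3 product=1
t=6: arr=2 -> substrate=4 bound=3 product=2
t=7: arr=0 -> substrate=3 bound=3 product=3
t=8: arr=3 -> substrate=5 bound=3 product=4
t=9: arr=0 -> substrate=5 bound=3 product=4
t=10: arr=1 -> substrate=5 bound=3 product=5

Answer: 1 1 2 3 3 3 3 3 3 3 3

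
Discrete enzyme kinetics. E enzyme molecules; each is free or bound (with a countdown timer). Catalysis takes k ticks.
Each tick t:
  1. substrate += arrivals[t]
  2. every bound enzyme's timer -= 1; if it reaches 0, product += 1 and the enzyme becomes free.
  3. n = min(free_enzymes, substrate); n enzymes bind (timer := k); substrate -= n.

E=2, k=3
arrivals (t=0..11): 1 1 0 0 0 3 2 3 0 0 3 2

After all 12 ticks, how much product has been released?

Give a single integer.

Answer: 6

Derivation:
t=0: arr=1 -> substrate=0 bound=1 product=0
t=1: arr=1 -> substrate=0 bound=2 product=0
t=2: arr=0 -> substrate=0 bound=2 product=0
t=3: arr=0 -> substrate=0 bound=1 product=1
t=4: arr=0 -> substrate=0 bound=0 product=2
t=5: arr=3 -> substrate=1 bound=2 product=2
t=6: arr=2 -> substrate=3 bound=2 product=2
t=7: arr=3 -> substrate=6 bound=2 product=2
t=8: arr=0 -> substrate=4 bound=2 product=4
t=9: arr=0 -> substrate=4 bound=2 product=4
t=10: arr=3 -> substrate=7 bound=2 product=4
t=11: arr=2 -> substrate=7 bound=2 product=6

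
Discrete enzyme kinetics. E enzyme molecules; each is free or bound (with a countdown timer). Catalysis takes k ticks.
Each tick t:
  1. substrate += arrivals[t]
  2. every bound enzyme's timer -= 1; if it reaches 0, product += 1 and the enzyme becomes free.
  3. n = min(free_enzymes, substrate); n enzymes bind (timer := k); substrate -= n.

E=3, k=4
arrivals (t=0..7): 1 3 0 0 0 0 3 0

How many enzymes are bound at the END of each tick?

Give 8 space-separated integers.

t=0: arr=1 -> substrate=0 bound=1 product=0
t=1: arr=3 -> substrate=1 bound=3 product=0
t=2: arr=0 -> substrate=1 bound=3 product=0
t=3: arr=0 -> substrate=1 bound=3 product=0
t=4: arr=0 -> substrate=0 bound=3 product=1
t=5: arr=0 -> substrate=0 bound=1 product=3
t=6: arr=3 -> substrate=1 bound=3 product=3
t=7: arr=0 -> substrate=1 bound=3 product=3

Answer: 1 3 3 3 3 1 3 3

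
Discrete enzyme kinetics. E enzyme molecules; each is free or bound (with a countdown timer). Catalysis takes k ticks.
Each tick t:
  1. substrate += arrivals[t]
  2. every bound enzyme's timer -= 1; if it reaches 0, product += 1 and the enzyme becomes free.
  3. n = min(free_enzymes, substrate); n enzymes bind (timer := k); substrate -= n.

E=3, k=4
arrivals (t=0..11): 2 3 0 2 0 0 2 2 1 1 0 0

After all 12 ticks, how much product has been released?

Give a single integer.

Answer: 6

Derivation:
t=0: arr=2 -> substrate=0 bound=2 product=0
t=1: arr=3 -> substrate=2 bound=3 product=0
t=2: arr=0 -> substrate=2 bound=3 product=0
t=3: arr=2 -> substrate=4 bound=3 product=0
t=4: arr=0 -> substrate=2 bound=3 product=2
t=5: arr=0 -> substrate=1 bound=3 product=3
t=6: arr=2 -> substrate=3 bound=3 product=3
t=7: arr=2 -> substrate=5 bound=3 product=3
t=8: arr=1 -> substrate=4 bound=3 product=5
t=9: arr=1 -> substrate=4 bound=3 product=6
t=10: arr=0 -> substrate=4 bound=3 product=6
t=11: arr=0 -> substrate=4 bound=3 product=6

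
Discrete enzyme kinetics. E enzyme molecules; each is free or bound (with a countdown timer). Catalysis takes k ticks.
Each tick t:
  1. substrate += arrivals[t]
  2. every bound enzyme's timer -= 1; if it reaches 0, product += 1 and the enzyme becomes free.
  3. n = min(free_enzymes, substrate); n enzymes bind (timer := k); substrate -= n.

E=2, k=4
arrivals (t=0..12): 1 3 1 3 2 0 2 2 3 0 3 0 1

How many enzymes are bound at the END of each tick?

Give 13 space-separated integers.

t=0: arr=1 -> substrate=0 bound=1 product=0
t=1: arr=3 -> substrate=2 bound=2 product=0
t=2: arr=1 -> substrate=3 bound=2 product=0
t=3: arr=3 -> substrate=6 bound=2 product=0
t=4: arr=2 -> substrate=7 bound=2 product=1
t=5: arr=0 -> substrate=6 bound=2 product=2
t=6: arr=2 -> substrate=8 bound=2 product=2
t=7: arr=2 -> substrate=10 bound=2 product=2
t=8: arr=3 -> substrate=12 bound=2 product=3
t=9: arr=0 -> substrate=11 bound=2 product=4
t=10: arr=3 -> substrate=14 bound=2 product=4
t=11: arr=0 -> substrate=14 bound=2 product=4
t=12: arr=1 -> substrate=14 bound=2 product=5

Answer: 1 2 2 2 2 2 2 2 2 2 2 2 2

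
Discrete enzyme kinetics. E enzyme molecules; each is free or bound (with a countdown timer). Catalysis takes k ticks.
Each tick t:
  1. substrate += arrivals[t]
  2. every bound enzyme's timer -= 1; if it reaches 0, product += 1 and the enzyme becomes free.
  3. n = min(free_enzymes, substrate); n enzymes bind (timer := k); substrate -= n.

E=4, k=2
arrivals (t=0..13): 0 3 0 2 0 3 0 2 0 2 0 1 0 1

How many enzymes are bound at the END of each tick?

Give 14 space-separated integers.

t=0: arr=0 -> substrate=0 bound=0 product=0
t=1: arr=3 -> substrate=0 bound=3 product=0
t=2: arr=0 -> substrate=0 bound=3 product=0
t=3: arr=2 -> substrate=0 bound=2 product=3
t=4: arr=0 -> substrate=0 bound=2 product=3
t=5: arr=3 -> substrate=0 bound=3 product=5
t=6: arr=0 -> substrate=0 bound=3 product=5
t=7: arr=2 -> substrate=0 bound=2 product=8
t=8: arr=0 -> substrate=0 bound=2 product=8
t=9: arr=2 -> substrate=0 bound=2 product=10
t=10: arr=0 -> substrate=0 bound=2 product=10
t=11: arr=1 -> substrate=0 bound=1 product=12
t=12: arr=0 -> substrate=0 bound=1 product=12
t=13: arr=1 -> substrate=0 bound=1 product=13

Answer: 0 3 3 2 2 3 3 2 2 2 2 1 1 1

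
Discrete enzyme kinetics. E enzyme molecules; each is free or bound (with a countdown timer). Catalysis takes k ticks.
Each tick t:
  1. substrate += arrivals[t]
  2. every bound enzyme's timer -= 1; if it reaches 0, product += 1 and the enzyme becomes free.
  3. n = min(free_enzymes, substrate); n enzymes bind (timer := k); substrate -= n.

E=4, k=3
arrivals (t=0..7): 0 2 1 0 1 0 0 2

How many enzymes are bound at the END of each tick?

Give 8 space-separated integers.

t=0: arr=0 -> substrate=0 bound=0 product=0
t=1: arr=2 -> substrate=0 bound=2 product=0
t=2: arr=1 -> substrate=0 bound=3 product=0
t=3: arr=0 -> substrate=0 bound=3 product=0
t=4: arr=1 -> substrate=0 bound=2 product=2
t=5: arr=0 -> substrate=0 bound=1 product=3
t=6: arr=0 -> substrate=0 bound=1 product=3
t=7: arr=2 -> substrate=0 bound=2 product=4

Answer: 0 2 3 3 2 1 1 2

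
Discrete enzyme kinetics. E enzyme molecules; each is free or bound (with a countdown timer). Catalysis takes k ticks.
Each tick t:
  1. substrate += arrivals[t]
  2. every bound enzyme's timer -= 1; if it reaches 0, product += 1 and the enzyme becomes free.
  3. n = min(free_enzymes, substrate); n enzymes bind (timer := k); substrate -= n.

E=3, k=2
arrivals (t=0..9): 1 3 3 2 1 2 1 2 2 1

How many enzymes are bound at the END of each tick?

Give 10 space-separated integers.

Answer: 1 3 3 3 3 3 3 3 3 3

Derivation:
t=0: arr=1 -> substrate=0 bound=1 product=0
t=1: arr=3 -> substrate=1 bound=3 product=0
t=2: arr=3 -> substrate=3 bound=3 product=1
t=3: arr=2 -> substrate=3 bound=3 product=3
t=4: arr=1 -> substrate=3 bound=3 product=4
t=5: arr=2 -> substrate=3 bound=3 product=6
t=6: arr=1 -> substrate=3 bound=3 product=7
t=7: arr=2 -> substrate=3 bound=3 product=9
t=8: arr=2 -> substrate=4 bound=3 product=10
t=9: arr=1 -> substrate=3 bound=3 product=12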